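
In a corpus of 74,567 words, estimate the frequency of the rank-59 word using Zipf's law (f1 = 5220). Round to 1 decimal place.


Zipf's law: f(r) = f(1) / r
f(1) = 5220
f(59) = 5220 / 59
= 88.5 occurrences


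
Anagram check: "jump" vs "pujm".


Word 1: "jump" → sorted: jmpu
Word 2: "pujm" → sorted: jmpu
Same letters? jmpu == jmpu
Anagram = Yes


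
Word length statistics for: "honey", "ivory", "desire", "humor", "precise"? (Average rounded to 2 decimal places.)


Lengths: "honey"=5, "ivory"=5, "desire"=6, "humor"=5, "precise"=7
Sum = 28, Count = 5
Average = 28/5 = 5.60
= avg=5.60, min=5, max=7


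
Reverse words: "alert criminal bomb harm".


Original: "alert criminal bomb harm"
Words (1..n): alert | criminal | bomb | harm
Reversed (n..1): harm | bomb | criminal | alert
Result = "harm bomb criminal alert"


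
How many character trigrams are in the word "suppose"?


Word: "suppose" (length 7)
Number of 3-grams = length - 3 + 1 = 7 - 3 + 1
= 5


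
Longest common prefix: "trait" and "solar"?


Word 1: "trait"
Word 2: "solar"
Comparing from start:
  Pos 0: 't' != 's' (stop)
LCP = "" (length 0)


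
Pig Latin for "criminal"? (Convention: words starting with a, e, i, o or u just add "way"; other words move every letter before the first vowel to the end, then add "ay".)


Word: "criminal"
Starts with consonant(s) → move to end, add 'ay'
Consonant cluster: "cr"
Pig Latin = "iminalcray"


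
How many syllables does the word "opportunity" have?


Word: "opportunity"
Syllable breakdown: op · por · tu · ni · ty
Counting: 5 parts
= 5 syllables


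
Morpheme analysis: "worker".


Word: "worker"
Morphemes: work | -er
Each morpheme carries meaning
= 2 morphemes


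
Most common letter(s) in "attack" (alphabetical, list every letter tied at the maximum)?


Word: "attack"
Letter counts:
  'a': 2
  'c': 1
  'k': 1
  't': 2
Maximum count = 2
Most frequent = 'a', 't' (2 times each)


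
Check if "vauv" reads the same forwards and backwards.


Word: "vauv"
Reversed: "vuav"
Forward == Backward? vauv != vuav
Palindrome = No


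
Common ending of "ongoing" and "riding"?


Word 1: "ongoing"
Word 2: "riding"
Comparing from end:
  Pos -1: 'g' == 'g'
  Pos -2: 'n' == 'n'
  Pos -3: 'i' == 'i'
  Pos -4: 'o' != 'd' (stop)
LCS = "ing" (length 3)


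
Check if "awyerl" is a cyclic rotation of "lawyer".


Word: "lawyer", Candidate: "awyerl"
Method: check if candidate is substring of word+word
"lawyerlawyer" contains "awyerl"? Yes
Is rotation = Yes


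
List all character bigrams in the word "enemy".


Word: "enemy" (length 5)
Number of bigrams = 5 - 2 + 1 = 4
  Position 0: "en"
  Position 1: "ne"
  Position 2: "em"
  Position 3: "my"
Bigrams = "en", "ne", "em", "my"


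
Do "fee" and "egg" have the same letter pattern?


Pattern of "fee": [0, 1, 1]
Pattern of "egg": [0, 1, 1]
Patterns match
Same pattern = Yes


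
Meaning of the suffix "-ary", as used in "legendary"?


Suffix: -ary
Example: legendary (legend + -ary)
Meaning = relating to


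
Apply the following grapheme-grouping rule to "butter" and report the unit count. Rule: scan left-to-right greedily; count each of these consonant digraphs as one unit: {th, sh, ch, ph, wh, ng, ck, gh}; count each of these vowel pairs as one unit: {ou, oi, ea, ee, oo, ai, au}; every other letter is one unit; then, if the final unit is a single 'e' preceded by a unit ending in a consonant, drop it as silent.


Word: "butter" (6 letters)
Left-to-right scan:
  1. 'b' (letter)
  2. 'u' (letter)
  3. 't' (letter)
  4. 't' (letter)
  5. 'e' (letter)
  6. 'r' (letter)
Units from scan: 6
Sound units = 6 units


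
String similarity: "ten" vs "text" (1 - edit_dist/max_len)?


Word 1: "ten" (length 3)
Word 2: "text" (length 4)
One optimal edit sequence:
  1. keep 't'
  2. keep 'e'
  3. insert 'x'  (+1)
  4. substitute 'n' -> 't'  (+1)
Edit distance = 2
Max length = max(3, 4) = 4
Similarity = 1 - 2/4
= 0.5000


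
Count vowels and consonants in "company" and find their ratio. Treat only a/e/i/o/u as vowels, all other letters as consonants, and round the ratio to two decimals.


Word: "company"
Vowels (a,e,i,o,u): 2
Consonants: 5
Ratio = 2/5
= 0.40


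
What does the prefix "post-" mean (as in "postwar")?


Prefix: post-
Example: postwar (post- + war)
Meaning = after


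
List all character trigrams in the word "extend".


Word: "extend" (length 6)
Number of trigrams = 6 - 3 + 1 = 4
  Position 0: "ext"
  Position 1: "xte"
  Position 2: "ten"
  Position 3: "end"
Trigrams = "ext", "xte", "ten", "end"


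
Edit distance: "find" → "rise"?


Word 1: "find" (length 4)
Word 2: "rise" (length 4)
One optimal edit sequence (insert/delete/substitute each cost 1):
  1. substitute 'f' -> 'r'  (+1)
  2. keep 'i'
  3. substitute 'n' -> 's'  (+1)
  4. substitute 'd' -> 'e'  (+1)
Total edit operations: 3
Edit distance = 3


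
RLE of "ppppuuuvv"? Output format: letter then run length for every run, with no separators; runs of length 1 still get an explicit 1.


String: "ppppuuuvv"
Scanning for consecutive runs:
  'p' x 4
  'u' x 3
  'v' x 2
RLE = "p4u3v2"


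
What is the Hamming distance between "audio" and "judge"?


Comparing character by character (same length = 5):
  Pos 0: 'a' vs 'j' !=
  Pos 1: 'u' vs 'u' =
  Pos 2: 'd' vs 'd' =
  Pos 3: 'i' vs 'g' !=
  Pos 4: 'o' vs 'e' !=
Hamming distance = 3


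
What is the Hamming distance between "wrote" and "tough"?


Comparing character by character (same length = 5):
  Pos 0: 'w' vs 't' !=
  Pos 1: 'r' vs 'o' !=
  Pos 2: 'o' vs 'u' !=
  Pos 3: 't' vs 'g' !=
  Pos 4: 'e' vs 'h' !=
Hamming distance = 5


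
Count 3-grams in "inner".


Word: "inner" (length 5)
Number of 3-grams = length - 3 + 1 = 5 - 3 + 1
= 3


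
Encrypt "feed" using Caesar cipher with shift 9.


Word: "feed"
Shift: 9
Each letter → (letter + shift) mod 26:
  'f' (5) + 9 = 14 → 'o'
  'e' (4) + 9 = 13 → 'n'
  'e' (4) + 9 = 13 → 'n'
  'd' (3) + 9 = 12 → 'm'
Result = "onnm"


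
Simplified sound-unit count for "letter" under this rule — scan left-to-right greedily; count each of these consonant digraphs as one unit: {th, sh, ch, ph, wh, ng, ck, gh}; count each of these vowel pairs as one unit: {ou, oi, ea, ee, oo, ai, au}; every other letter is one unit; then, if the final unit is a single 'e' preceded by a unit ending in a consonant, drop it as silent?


Word: "letter" (6 letters)
Left-to-right scan:
  1. 'l' (letter)
  2. 'e' (letter)
  3. 't' (letter)
  4. 't' (letter)
  5. 'e' (letter)
  6. 'r' (letter)
Units from scan: 6
Sound units = 6 units


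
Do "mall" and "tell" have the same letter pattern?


Pattern of "mall": [0, 1, 2, 2]
Pattern of "tell": [0, 1, 2, 2]
Patterns match
Same pattern = Yes


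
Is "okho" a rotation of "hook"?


Word: "hook", Candidate: "okho"
Method: check if candidate is substring of word+word
"hookhook" contains "okho"? Yes
Is rotation = Yes


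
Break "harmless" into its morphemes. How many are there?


Word: "harmless"
Morphemes: harm | -less
Each morpheme carries meaning
= 2 morphemes


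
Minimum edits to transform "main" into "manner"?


Word 1: "main" (length 4)
Word 2: "manner" (length 6)
One optimal edit sequence (insert/delete/substitute each cost 1):
  1. keep 'm'
  2. keep 'a'
  3. substitute 'i' -> 'n'  (+1)
  4. keep 'n'
  5. insert 'e'  (+1)
  6. insert 'r'  (+1)
Total edit operations: 3
Edit distance = 3


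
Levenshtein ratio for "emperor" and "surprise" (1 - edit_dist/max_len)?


Word 1: "emperor" (length 7)
Word 2: "surprise" (length 8)
One optimal edit sequence:
  1. insert 's'  (+1)
  2. substitute 'e' -> 'u'  (+1)
  3. substitute 'm' -> 'r'  (+1)
  4. keep 'p'
  5. substitute 'e' -> 'r'  (+1)
  6. substitute 'r' -> 'i'  (+1)
  7. substitute 'o' -> 's'  (+1)
  8. substitute 'r' -> 'e'  (+1)
Edit distance = 7
Max length = max(7, 8) = 8
Similarity = 1 - 7/8
= 0.1250


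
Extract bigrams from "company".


Word: "company" (length 7)
Number of bigrams = 7 - 2 + 1 = 6
  Position 0: "co"
  Position 1: "om"
  Position 2: "mp"
  Position 3: "pa"
  Position 4: "an"
  Position 5: "ny"
Bigrams = "co", "om", "mp", "pa", "an", "ny"


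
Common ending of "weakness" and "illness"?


Word 1: "weakness"
Word 2: "illness"
Comparing from end:
  Pos -1: 's' == 's'
  Pos -2: 's' == 's'
  Pos -3: 'e' == 'e'
  Pos -4: 'n' == 'n'
  Pos -5: 'k' != 'l' (stop)
LCS = "ness" (length 4)


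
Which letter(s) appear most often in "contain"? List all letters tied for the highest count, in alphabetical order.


Word: "contain"
Letter counts:
  'a': 1
  'c': 1
  'i': 1
  'n': 2
  'o': 1
  't': 1
Maximum count = 2
Most frequent = 'n' (2 times each)


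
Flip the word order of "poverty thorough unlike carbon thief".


Original: "poverty thorough unlike carbon thief"
Words (1..n): poverty | thorough | unlike | carbon | thief
Reversed (n..1): thief | carbon | unlike | thorough | poverty
Result = "thief carbon unlike thorough poverty"


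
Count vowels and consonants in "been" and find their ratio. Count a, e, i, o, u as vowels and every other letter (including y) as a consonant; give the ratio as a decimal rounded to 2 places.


Word: "been"
Vowels (a,e,i,o,u): 2
Consonants: 2
Ratio = 2/2
= 1.00


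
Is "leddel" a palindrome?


Word: "leddel"
Reversed: "leddel"
Forward == Backward? leddel == leddel
Palindrome = Yes


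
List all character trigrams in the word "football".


Word: "football" (length 8)
Number of trigrams = 8 - 3 + 1 = 6
  Position 0: "foo"
  Position 1: "oot"
  Position 2: "otb"
  Position 3: "tba"
  Position 4: "bal"
  Position 5: "all"
Trigrams = "foo", "oot", "otb", "tba", "bal", "all"


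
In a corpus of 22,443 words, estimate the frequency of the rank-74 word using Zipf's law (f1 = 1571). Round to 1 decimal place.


Zipf's law: f(r) = f(1) / r
f(1) = 1571
f(74) = 1571 / 74
= 21.2 occurrences


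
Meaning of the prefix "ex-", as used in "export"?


Prefix: ex-
Example: export = ex- + port
Meaning = out / former


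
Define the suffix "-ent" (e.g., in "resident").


Suffix: -ent
Example: resident = reside + -ent, with a spelling change
Meaning = one who / that which


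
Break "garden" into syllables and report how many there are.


Word: "garden"
Syllable breakdown: gar-den
Counting: 2 parts
= 2 syllables


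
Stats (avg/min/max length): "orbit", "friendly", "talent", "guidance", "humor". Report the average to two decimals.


Lengths: "orbit"=5, "friendly"=8, "talent"=6, "guidance"=8, "humor"=5
Sum = 32, Count = 5
Average = 32/5 = 6.40
= avg=6.40, min=5, max=8


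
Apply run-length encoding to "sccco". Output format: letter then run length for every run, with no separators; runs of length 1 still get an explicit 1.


String: "sccco"
Scanning for consecutive runs:
  's' x 1
  'c' x 3
  'o' x 1
RLE = "s1c3o1"


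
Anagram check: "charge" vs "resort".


Word 1: "charge" → sorted: aceghr
Word 2: "resort" → sorted: eorrst
Same letters? aceghr != eorrst
Anagram = No


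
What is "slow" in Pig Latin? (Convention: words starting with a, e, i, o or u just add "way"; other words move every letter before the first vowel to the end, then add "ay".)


Word: "slow"
Starts with consonant(s) → move to end, add 'ay'
Consonant cluster: "sl"
Pig Latin = "owslay"


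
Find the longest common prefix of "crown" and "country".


Word 1: "crown"
Word 2: "country"
Comparing from start:
  Pos 0: 'c' == 'c'
  Pos 1: 'r' != 'o' (stop)
LCP = "c" (length 1)


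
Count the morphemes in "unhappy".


Word: "unhappy"
Morphemes: un- | happy
Each morpheme carries meaning
= 2 morphemes


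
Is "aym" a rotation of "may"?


Word: "may", Candidate: "aym"
Method: check if candidate is substring of word+word
"maymay" contains "aym"? Yes
Is rotation = Yes


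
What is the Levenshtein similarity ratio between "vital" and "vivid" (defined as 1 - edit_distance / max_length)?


Word 1: "vital" (length 5)
Word 2: "vivid" (length 5)
One optimal edit sequence:
  1. keep 'v'
  2. keep 'i'
  3. substitute 't' -> 'v'  (+1)
  4. substitute 'a' -> 'i'  (+1)
  5. substitute 'l' -> 'd'  (+1)
Edit distance = 3
Max length = max(5, 5) = 5
Similarity = 1 - 3/5
= 0.4000


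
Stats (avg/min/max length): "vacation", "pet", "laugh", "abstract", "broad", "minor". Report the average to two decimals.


Lengths: "vacation"=8, "pet"=3, "laugh"=5, "abstract"=8, "broad"=5, "minor"=5
Sum = 34, Count = 6
Average = 34/6 = 5.67
= avg=5.67, min=3, max=8


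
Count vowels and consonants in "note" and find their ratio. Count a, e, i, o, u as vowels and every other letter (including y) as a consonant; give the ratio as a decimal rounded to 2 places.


Word: "note"
Vowels (a,e,i,o,u): 2
Consonants: 2
Ratio = 2/2
= 1.00


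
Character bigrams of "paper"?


Word: "paper" (length 5)
Number of bigrams = 5 - 2 + 1 = 4
  Position 0: "pa"
  Position 1: "ap"
  Position 2: "pe"
  Position 3: "er"
Bigrams = "pa", "ap", "pe", "er"


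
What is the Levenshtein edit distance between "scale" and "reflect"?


Word 1: "scale" (length 5)
Word 2: "reflect" (length 7)
One optimal edit sequence (insert/delete/substitute each cost 1):
  1. substitute 's' -> 'r'  (+1)
  2. substitute 'c' -> 'e'  (+1)
  3. substitute 'a' -> 'f'  (+1)
  4. keep 'l'
  5. keep 'e'
  6. insert 'c'  (+1)
  7. insert 't'  (+1)
Total edit operations: 5
Edit distance = 5


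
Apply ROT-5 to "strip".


Word: "strip"
Shift: 5
Each letter → (letter + shift) mod 26:
  's' (18) + 5 = 23 → 'x'
  't' (19) + 5 = 24 → 'y'
  'r' (17) + 5 = 22 → 'w'
  'i' (8) + 5 = 13 → 'n'
  'p' (15) + 5 = 20 → 'u'
Result = "xywnu"


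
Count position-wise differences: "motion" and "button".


Comparing character by character (same length = 6):
  Pos 0: 'm' vs 'b' !=
  Pos 1: 'o' vs 'u' !=
  Pos 2: 't' vs 't' =
  Pos 3: 'i' vs 't' !=
  Pos 4: 'o' vs 'o' =
  Pos 5: 'n' vs 'n' =
Hamming distance = 3


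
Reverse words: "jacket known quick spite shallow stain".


Original: "jacket known quick spite shallow stain"
Words (1..n): jacket | known | quick | spite | shallow | stain
Reversed (n..1): stain | shallow | spite | quick | known | jacket
Result = "stain shallow spite quick known jacket"


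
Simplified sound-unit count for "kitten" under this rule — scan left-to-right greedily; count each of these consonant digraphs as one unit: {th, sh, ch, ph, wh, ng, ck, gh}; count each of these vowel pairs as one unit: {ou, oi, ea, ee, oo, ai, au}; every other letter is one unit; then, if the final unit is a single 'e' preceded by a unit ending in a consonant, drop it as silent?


Word: "kitten" (6 letters)
Left-to-right scan:
  (1) 'k' (letter)
  (2) 'i' (letter)
  (3) 't' (letter)
  (4) 't' (letter)
  (5) 'e' (letter)
  (6) 'n' (letter)
Units from scan: 6
Sound units = 6 units


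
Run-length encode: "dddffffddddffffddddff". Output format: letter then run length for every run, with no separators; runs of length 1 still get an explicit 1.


String: "dddffffddddffffddddff"
Scanning for consecutive runs:
  'd' x 3
  'f' x 4
  'd' x 4
  'f' x 4
  'd' x 4
  'f' x 2
RLE = "d3f4d4f4d4f2"


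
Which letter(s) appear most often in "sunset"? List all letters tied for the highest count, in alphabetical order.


Word: "sunset"
Letter counts:
  'e': 1
  'n': 1
  's': 2
  't': 1
  'u': 1
Maximum count = 2
Most frequent = 's' (2 times each)


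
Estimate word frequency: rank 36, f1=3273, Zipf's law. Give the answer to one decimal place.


Zipf's law: f(r) = f(1) / r
f(1) = 3273
f(36) = 3273 / 36
= 90.9 occurrences


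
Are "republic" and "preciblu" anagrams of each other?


Word 1: "republic" → sorted: bceilpru
Word 2: "preciblu" → sorted: bceilpru
Same letters? bceilpru == bceilpru
Anagram = Yes


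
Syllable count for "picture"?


Word: "picture"
Syllable breakdown: pic-ture
Counting: 2 parts
= 2 syllables


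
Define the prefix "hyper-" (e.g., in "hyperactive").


Prefix: hyper-
Example: hyperactive = hyper- + active
Meaning = over / excessive


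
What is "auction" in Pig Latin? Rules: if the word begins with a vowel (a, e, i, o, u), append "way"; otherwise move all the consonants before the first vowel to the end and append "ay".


Word: "auction"
Starts with vowel → add 'way'
Pig Latin = "auctionway"


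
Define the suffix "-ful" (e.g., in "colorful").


Suffix: -ful
As in: colorful -> color + -ful
Meaning = full of


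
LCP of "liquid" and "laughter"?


Word 1: "liquid"
Word 2: "laughter"
Comparing from start:
  Pos 0: 'l' == 'l'
  Pos 1: 'i' != 'a' (stop)
LCP = "l" (length 1)


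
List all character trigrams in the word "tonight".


Word: "tonight" (length 7)
Number of trigrams = 7 - 3 + 1 = 5
  Position 0: "ton"
  Position 1: "oni"
  Position 2: "nig"
  Position 3: "igh"
  Position 4: "ght"
Trigrams = "ton", "oni", "nig", "igh", "ght"


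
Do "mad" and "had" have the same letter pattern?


Pattern of "mad": [0, 1, 2]
Pattern of "had": [0, 1, 2]
Patterns match
Same pattern = Yes


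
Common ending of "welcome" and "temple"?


Word 1: "welcome"
Word 2: "temple"
Comparing from end:
  Pos -1: 'e' == 'e'
  Pos -2: 'm' != 'l' (stop)
LCS = "e" (length 1)


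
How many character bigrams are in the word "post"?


Word: "post" (length 4)
Number of 2-grams = length - 2 + 1 = 4 - 2 + 1
= 3


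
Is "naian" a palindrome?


Word: "naian"
Reversed: "naian"
Forward == Backward? naian == naian
Palindrome = Yes


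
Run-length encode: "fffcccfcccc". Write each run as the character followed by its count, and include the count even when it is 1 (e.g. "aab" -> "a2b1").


String: "fffcccfcccc"
Scanning for consecutive runs:
  'f' x 3
  'c' x 3
  'f' x 1
  'c' x 4
RLE = "f3c3f1c4"


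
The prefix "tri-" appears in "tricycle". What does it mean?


Prefix: tri-
As in: tricycle -> tri- + cycle
Meaning = three


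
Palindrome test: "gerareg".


Word: "gerareg"
Reversed: "gerareg"
Forward == Backward? gerareg == gerareg
Palindrome = Yes


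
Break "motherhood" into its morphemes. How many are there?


Word: "motherhood"
Morphemes: mother / -hood
Each morpheme carries meaning
= 2 morphemes


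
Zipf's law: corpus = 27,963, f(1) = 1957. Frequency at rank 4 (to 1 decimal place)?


Zipf's law: f(r) = f(1) / r
f(1) = 1957
f(4) = 1957 / 4
= 489.3 occurrences


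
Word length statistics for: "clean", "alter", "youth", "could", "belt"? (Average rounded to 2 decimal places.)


Lengths: "clean"=5, "alter"=5, "youth"=5, "could"=5, "belt"=4
Sum = 24, Count = 5
Average = 24/5 = 4.80
= avg=4.80, min=4, max=5


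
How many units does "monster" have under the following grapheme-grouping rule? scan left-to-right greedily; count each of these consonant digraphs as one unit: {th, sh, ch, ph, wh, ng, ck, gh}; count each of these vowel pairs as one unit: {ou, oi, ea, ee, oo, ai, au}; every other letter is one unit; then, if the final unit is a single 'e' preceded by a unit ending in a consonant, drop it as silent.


Word: "monster" (7 letters)
Left-to-right scan:
  1. 'm' (letter)
  2. 'o' (letter)
  3. 'n' (letter)
  4. 's' (letter)
  5. 't' (letter)
  6. 'e' (letter)
  7. 'r' (letter)
Units from scan: 7
Sound units = 7 units


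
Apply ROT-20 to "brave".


Word: "brave"
Shift: 20
Each letter → (letter + shift) mod 26:
  'b' (1) + 20 = 21 → 'v'
  'r' (17) + 20 = 11 → 'l'
  'a' (0) + 20 = 20 → 'u'
  'v' (21) + 20 = 15 → 'p'
  'e' (4) + 20 = 24 → 'y'
Result = "vlupy"


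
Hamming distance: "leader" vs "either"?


Comparing character by character (same length = 6):
  Pos 0: 'l' vs 'e' !=
  Pos 1: 'e' vs 'i' !=
  Pos 2: 'a' vs 't' !=
  Pos 3: 'd' vs 'h' !=
  Pos 4: 'e' vs 'e' =
  Pos 5: 'r' vs 'r' =
Hamming distance = 4


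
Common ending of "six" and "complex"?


Word 1: "six"
Word 2: "complex"
Comparing from end:
  Pos -1: 'x' == 'x'
  Pos -2: 'i' != 'e' (stop)
LCS = "x" (length 1)


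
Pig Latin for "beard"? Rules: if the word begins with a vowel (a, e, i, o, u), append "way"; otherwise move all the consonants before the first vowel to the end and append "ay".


Word: "beard"
Starts with consonant(s) → move to end, add 'ay'
Consonant cluster: "b"
Pig Latin = "eardbay"


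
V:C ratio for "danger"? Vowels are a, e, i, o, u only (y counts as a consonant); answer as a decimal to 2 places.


Word: "danger"
Vowels (a,e,i,o,u): 2
Consonants: 4
Ratio = 2/4
= 0.50


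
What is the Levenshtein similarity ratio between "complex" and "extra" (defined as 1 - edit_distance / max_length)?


Word 1: "complex" (length 7)
Word 2: "extra" (length 5)
One optimal edit sequence:
  1. delete 'c'  (+1)
  2. delete 'o'  (+1)
  3. substitute 'm' -> 'e'  (+1)
  4. substitute 'p' -> 'x'  (+1)
  5. substitute 'l' -> 't'  (+1)
  6. substitute 'e' -> 'r'  (+1)
  7. substitute 'x' -> 'a'  (+1)
Edit distance = 7
Max length = max(7, 5) = 7
Similarity = 1 - 7/7
= 0.0000


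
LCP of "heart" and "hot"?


Word 1: "heart"
Word 2: "hot"
Comparing from start:
  Pos 0: 'h' == 'h'
  Pos 1: 'e' != 'o' (stop)
LCP = "h" (length 1)


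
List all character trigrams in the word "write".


Word: "write" (length 5)
Number of trigrams = 5 - 3 + 1 = 3
  Position 0: "wri"
  Position 1: "rit"
  Position 2: "ite"
Trigrams = "wri", "rit", "ite"


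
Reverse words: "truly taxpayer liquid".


Original: "truly taxpayer liquid"
Words (1..n): truly | taxpayer | liquid
Reversed (n..1): liquid | taxpayer | truly
Result = "liquid taxpayer truly"


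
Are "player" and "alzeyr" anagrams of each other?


Word 1: "player" → sorted: aelpry
Word 2: "alzeyr" → sorted: aelryz
Same letters? aelpry != aelryz
Anagram = No


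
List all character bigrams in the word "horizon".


Word: "horizon" (length 7)
Number of bigrams = 7 - 2 + 1 = 6
  Position 0: "ho"
  Position 1: "or"
  Position 2: "ri"
  Position 3: "iz"
  Position 4: "zo"
  Position 5: "on"
Bigrams = "ho", "or", "ri", "iz", "zo", "on"


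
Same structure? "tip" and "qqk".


Pattern of "tip": [0, 1, 2]
Pattern of "qqk": [0, 0, 1]
Patterns do not match
Same pattern = No


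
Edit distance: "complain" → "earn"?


Word 1: "complain" (length 8)
Word 2: "earn" (length 4)
One optimal edit sequence (insert/delete/substitute each cost 1):
  1. delete 'c'  (+1)
  2. delete 'o'  (+1)
  3. delete 'm'  (+1)
  4. delete 'p'  (+1)
  5. substitute 'l' -> 'e'  (+1)
  6. keep 'a'
  7. substitute 'i' -> 'r'  (+1)
  8. keep 'n'
Total edit operations: 6
Edit distance = 6


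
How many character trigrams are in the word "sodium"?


Word: "sodium" (length 6)
Number of 3-grams = length - 3 + 1 = 6 - 3 + 1
= 4


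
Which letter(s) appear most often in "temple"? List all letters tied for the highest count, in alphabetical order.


Word: "temple"
Letter counts:
  'e': 2
  'l': 1
  'm': 1
  'p': 1
  't': 1
Maximum count = 2
Most frequent = 'e' (2 times each)


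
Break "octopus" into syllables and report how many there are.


Word: "octopus"
Syllable breakdown: oc | to | pus
Counting: 3 parts
= 3 syllables


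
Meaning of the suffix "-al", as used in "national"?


Suffix: -al
As in: national -> nation + -al
Meaning = relating to


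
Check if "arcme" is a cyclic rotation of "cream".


Word: "cream", Candidate: "arcme"
Method: check if candidate is substring of word+word
"creamcream" contains "arcme"? No
Is rotation = No


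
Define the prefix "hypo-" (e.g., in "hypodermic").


Prefix: hypo-
Example: hypodermic (hypo- + dermic)
Meaning = under / below normal


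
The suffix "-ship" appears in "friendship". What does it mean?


Suffix: -ship
As in: friendship -> friend + -ship
Meaning = state / position


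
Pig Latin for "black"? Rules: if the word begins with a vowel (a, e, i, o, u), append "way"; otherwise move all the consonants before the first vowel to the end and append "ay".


Word: "black"
Starts with consonant(s) → move to end, add 'ay'
Consonant cluster: "bl"
Pig Latin = "ackblay"


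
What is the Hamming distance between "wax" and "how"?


Comparing character by character (same length = 3):
  Pos 0: 'w' vs 'h' !=
  Pos 1: 'a' vs 'o' !=
  Pos 2: 'x' vs 'w' !=
Hamming distance = 3


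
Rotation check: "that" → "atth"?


Word: "that", Candidate: "atth"
Method: check if candidate is substring of word+word
"thatthat" contains "atth"? Yes
Is rotation = Yes


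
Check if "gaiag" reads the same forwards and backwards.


Word: "gaiag"
Reversed: "gaiag"
Forward == Backward? gaiag == gaiag
Palindrome = Yes


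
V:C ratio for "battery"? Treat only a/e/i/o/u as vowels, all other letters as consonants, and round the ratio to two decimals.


Word: "battery"
Vowels (a,e,i,o,u): 2
Consonants: 5
Ratio = 2/5
= 0.40


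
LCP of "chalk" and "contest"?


Word 1: "chalk"
Word 2: "contest"
Comparing from start:
  Pos 0: 'c' == 'c'
  Pos 1: 'h' != 'o' (stop)
LCP = "c" (length 1)


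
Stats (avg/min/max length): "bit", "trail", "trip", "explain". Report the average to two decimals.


Lengths: "bit"=3, "trail"=5, "trip"=4, "explain"=7
Sum = 19, Count = 4
Average = 19/4 = 4.75
= avg=4.75, min=3, max=7


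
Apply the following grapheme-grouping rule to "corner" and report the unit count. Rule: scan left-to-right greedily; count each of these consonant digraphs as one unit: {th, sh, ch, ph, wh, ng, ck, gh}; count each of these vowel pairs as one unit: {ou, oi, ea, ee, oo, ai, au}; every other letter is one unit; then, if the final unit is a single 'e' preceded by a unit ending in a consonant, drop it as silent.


Word: "corner" (6 letters)
Left-to-right scan:
  1. 'c' (letter)
  2. 'o' (letter)
  3. 'r' (letter)
  4. 'n' (letter)
  5. 'e' (letter)
  6. 'r' (letter)
Units from scan: 6
Sound units = 6 units


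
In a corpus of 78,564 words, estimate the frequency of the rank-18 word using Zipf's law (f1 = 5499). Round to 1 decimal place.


Zipf's law: f(r) = f(1) / r
f(1) = 5499
f(18) = 5499 / 18
= 305.5 occurrences


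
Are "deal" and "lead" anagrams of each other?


Word 1: "deal" → sorted: adel
Word 2: "lead" → sorted: adel
Same letters? adel == adel
Anagram = Yes


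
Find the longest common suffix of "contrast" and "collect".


Word 1: "contrast"
Word 2: "collect"
Comparing from end:
  Pos -1: 't' == 't'
  Pos -2: 's' != 'c' (stop)
LCS = "t" (length 1)


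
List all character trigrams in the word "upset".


Word: "upset" (length 5)
Number of trigrams = 5 - 3 + 1 = 3
  Position 0: "ups"
  Position 1: "pse"
  Position 2: "set"
Trigrams = "ups", "pse", "set"


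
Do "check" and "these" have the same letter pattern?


Pattern of "check": [0, 1, 2, 0, 3]
Pattern of "these": [0, 1, 2, 3, 2]
Patterns do not match
Same pattern = No


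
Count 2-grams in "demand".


Word: "demand" (length 6)
Number of 2-grams = length - 2 + 1 = 6 - 2 + 1
= 5


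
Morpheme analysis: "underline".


Word: "underline"
Morphemes: under- | line
Each morpheme carries meaning
= 2 morphemes


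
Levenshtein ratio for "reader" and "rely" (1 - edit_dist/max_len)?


Word 1: "reader" (length 6)
Word 2: "rely" (length 4)
One optimal edit sequence:
  1. keep 'r'
  2. keep 'e'
  3. delete 'a'  (+1)
  4. delete 'd'  (+1)
  5. substitute 'e' -> 'l'  (+1)
  6. substitute 'r' -> 'y'  (+1)
Edit distance = 4
Max length = max(6, 4) = 6
Similarity = 1 - 4/6
= 0.3333


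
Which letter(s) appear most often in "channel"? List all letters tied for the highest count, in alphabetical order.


Word: "channel"
Letter counts:
  'a': 1
  'c': 1
  'e': 1
  'h': 1
  'l': 1
  'n': 2
Maximum count = 2
Most frequent = 'n' (2 times each)


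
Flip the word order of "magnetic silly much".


Original: "magnetic silly much"
Words (1..n): magnetic | silly | much
Reversed (n..1): much | silly | magnetic
Result = "much silly magnetic"


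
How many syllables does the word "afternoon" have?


Word: "afternoon"
Syllable breakdown: af / ter / noon
Counting: 3 parts
= 3 syllables


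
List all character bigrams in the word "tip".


Word: "tip" (length 3)
Number of bigrams = 3 - 2 + 1 = 2
  Position 0: "ti"
  Position 1: "ip"
Bigrams = "ti", "ip"


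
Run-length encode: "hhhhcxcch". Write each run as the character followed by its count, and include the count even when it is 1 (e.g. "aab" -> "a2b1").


String: "hhhhcxcch"
Scanning for consecutive runs:
  'h' x 4
  'c' x 1
  'x' x 1
  'c' x 2
  'h' x 1
RLE = "h4c1x1c2h1"


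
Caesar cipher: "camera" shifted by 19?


Word: "camera"
Shift: 19
Each letter → (letter + shift) mod 26:
  'c' (2) + 19 = 21 → 'v'
  'a' (0) + 19 = 19 → 't'
  'm' (12) + 19 = 5 → 'f'
  'e' (4) + 19 = 23 → 'x'
  'r' (17) + 19 = 10 → 'k'
  'a' (0) + 19 = 19 → 't'
Result = "vtfxkt"


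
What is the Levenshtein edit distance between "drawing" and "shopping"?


Word 1: "drawing" (length 7)
Word 2: "shopping" (length 8)
One optimal edit sequence (insert/delete/substitute each cost 1):
  1. insert 's'  (+1)
  2. substitute 'd' -> 'h'  (+1)
  3. substitute 'r' -> 'o'  (+1)
  4. substitute 'a' -> 'p'  (+1)
  5. substitute 'w' -> 'p'  (+1)
  6. keep 'i'
  7. keep 'n'
  8. keep 'g'
Total edit operations: 5
Edit distance = 5


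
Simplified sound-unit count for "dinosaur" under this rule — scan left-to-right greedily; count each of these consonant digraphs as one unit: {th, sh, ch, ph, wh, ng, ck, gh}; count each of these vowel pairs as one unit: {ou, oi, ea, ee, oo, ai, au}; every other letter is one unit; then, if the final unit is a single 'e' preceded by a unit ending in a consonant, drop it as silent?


Word: "dinosaur" (8 letters)
Left-to-right scan:
  (1) 'd' (letter)
  (2) 'i' (letter)
  (3) 'n' (letter)
  (4) 'o' (letter)
  (5) 's' (letter)
  (6) 'au' (vowel-pair)
  (7) 'r' (letter)
Units from scan: 7
Sound units = 7 units


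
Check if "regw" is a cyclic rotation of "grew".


Word: "grew", Candidate: "regw"
Method: check if candidate is substring of word+word
"grewgrew" contains "regw"? No
Is rotation = No


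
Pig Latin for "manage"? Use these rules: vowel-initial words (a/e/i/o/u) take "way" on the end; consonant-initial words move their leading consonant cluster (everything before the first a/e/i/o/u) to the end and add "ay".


Word: "manage"
Starts with consonant(s) → move to end, add 'ay'
Consonant cluster: "m"
Pig Latin = "anagemay"


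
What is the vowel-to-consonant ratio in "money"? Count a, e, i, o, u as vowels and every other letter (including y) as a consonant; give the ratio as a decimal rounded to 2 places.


Word: "money"
Vowels (a,e,i,o,u): 2
Consonants: 3
Ratio = 2/3
= 0.67


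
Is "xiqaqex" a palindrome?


Word: "xiqaqex"
Reversed: "xeqaqix"
Forward == Backward? xiqaqex != xeqaqix
Palindrome = No


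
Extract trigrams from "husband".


Word: "husband" (length 7)
Number of trigrams = 7 - 3 + 1 = 5
  Position 0: "hus"
  Position 1: "usb"
  Position 2: "sba"
  Position 3: "ban"
  Position 4: "and"
Trigrams = "hus", "usb", "sba", "ban", "and"


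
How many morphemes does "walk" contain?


Word: "walk"
Morphemes: walk
Each morpheme carries meaning
= 1 morpheme


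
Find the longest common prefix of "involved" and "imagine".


Word 1: "involved"
Word 2: "imagine"
Comparing from start:
  Pos 0: 'i' == 'i'
  Pos 1: 'n' != 'm' (stop)
LCP = "i" (length 1)


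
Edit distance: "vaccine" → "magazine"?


Word 1: "vaccine" (length 7)
Word 2: "magazine" (length 8)
One optimal edit sequence (insert/delete/substitute each cost 1):
  1. substitute 'v' -> 'm'  (+1)
  2. keep 'a'
  3. insert 'g'  (+1)
  4. substitute 'c' -> 'a'  (+1)
  5. substitute 'c' -> 'z'  (+1)
  6. keep 'i'
  7. keep 'n'
  8. keep 'e'
Total edit operations: 4
Edit distance = 4


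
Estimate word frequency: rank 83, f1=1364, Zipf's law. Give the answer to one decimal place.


Zipf's law: f(r) = f(1) / r
f(1) = 1364
f(83) = 1364 / 83
= 16.4 occurrences


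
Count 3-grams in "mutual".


Word: "mutual" (length 6)
Number of 3-grams = length - 3 + 1 = 6 - 3 + 1
= 4


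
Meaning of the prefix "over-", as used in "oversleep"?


Prefix: over-
Example: oversleep (over- + sleep)
Meaning = excessive


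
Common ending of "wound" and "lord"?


Word 1: "wound"
Word 2: "lord"
Comparing from end:
  Pos -1: 'd' == 'd'
  Pos -2: 'n' != 'r' (stop)
LCS = "d" (length 1)


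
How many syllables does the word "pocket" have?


Word: "pocket"
Syllable breakdown: pock · et
Counting: 2 parts
= 2 syllables


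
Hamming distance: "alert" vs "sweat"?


Comparing character by character (same length = 5):
  Pos 0: 'a' vs 's' !=
  Pos 1: 'l' vs 'w' !=
  Pos 2: 'e' vs 'e' =
  Pos 3: 'r' vs 'a' !=
  Pos 4: 't' vs 't' =
Hamming distance = 3


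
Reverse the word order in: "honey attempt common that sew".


Original: "honey attempt common that sew"
Words (1..n): honey | attempt | common | that | sew
Reversed (n..1): sew | that | common | attempt | honey
Result = "sew that common attempt honey"


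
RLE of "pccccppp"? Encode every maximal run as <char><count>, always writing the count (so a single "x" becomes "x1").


String: "pccccppp"
Scanning for consecutive runs:
  'p' x 1
  'c' x 4
  'p' x 3
RLE = "p1c4p3"


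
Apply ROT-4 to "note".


Word: "note"
Shift: 4
Each letter → (letter + shift) mod 26:
  'n' (13) + 4 = 17 → 'r'
  'o' (14) + 4 = 18 → 's'
  't' (19) + 4 = 23 → 'x'
  'e' (4) + 4 = 8 → 'i'
Result = "rsxi"


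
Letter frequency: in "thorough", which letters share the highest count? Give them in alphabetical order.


Word: "thorough"
Letter counts:
  'g': 1
  'h': 2
  'o': 2
  'r': 1
  't': 1
  'u': 1
Maximum count = 2
Most frequent = 'h', 'o' (2 times each)


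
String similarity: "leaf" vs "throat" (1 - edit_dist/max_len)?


Word 1: "leaf" (length 4)
Word 2: "throat" (length 6)
One optimal edit sequence:
  1. insert 't'  (+1)
  2. insert 'h'  (+1)
  3. substitute 'l' -> 'r'  (+1)
  4. substitute 'e' -> 'o'  (+1)
  5. keep 'a'
  6. substitute 'f' -> 't'  (+1)
Edit distance = 5
Max length = max(4, 6) = 6
Similarity = 1 - 5/6
= 0.1667


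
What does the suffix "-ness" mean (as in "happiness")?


Suffix: -ness
Example: happiness (happy + -ness, with a spelling change)
Meaning = state of being


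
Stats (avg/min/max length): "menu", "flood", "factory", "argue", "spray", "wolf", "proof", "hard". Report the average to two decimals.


Lengths: "menu"=4, "flood"=5, "factory"=7, "argue"=5, "spray"=5, "wolf"=4, "proof"=5, "hard"=4
Sum = 39, Count = 8
Average = 39/8 = 4.88
= avg=4.88, min=4, max=7


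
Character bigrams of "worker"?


Word: "worker" (length 6)
Number of bigrams = 6 - 2 + 1 = 5
  Position 0: "wo"
  Position 1: "or"
  Position 2: "rk"
  Position 3: "ke"
  Position 4: "er"
Bigrams = "wo", "or", "rk", "ke", "er"


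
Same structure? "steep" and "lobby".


Pattern of "steep": [0, 1, 2, 2, 3]
Pattern of "lobby": [0, 1, 2, 2, 3]
Patterns match
Same pattern = Yes


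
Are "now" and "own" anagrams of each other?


Word 1: "now" → sorted: now
Word 2: "own" → sorted: now
Same letters? now == now
Anagram = Yes


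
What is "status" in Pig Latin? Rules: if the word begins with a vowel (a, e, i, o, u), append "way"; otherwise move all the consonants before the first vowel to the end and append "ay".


Word: "status"
Starts with consonant(s) → move to end, add 'ay'
Consonant cluster: "st"
Pig Latin = "atusstay"


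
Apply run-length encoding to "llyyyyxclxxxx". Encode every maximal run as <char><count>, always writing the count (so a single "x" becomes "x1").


String: "llyyyyxclxxxx"
Scanning for consecutive runs:
  'l' x 2
  'y' x 4
  'x' x 1
  'c' x 1
  'l' x 1
  'x' x 4
RLE = "l2y4x1c1l1x4"


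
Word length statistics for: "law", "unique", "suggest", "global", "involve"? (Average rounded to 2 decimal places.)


Lengths: "law"=3, "unique"=6, "suggest"=7, "global"=6, "involve"=7
Sum = 29, Count = 5
Average = 29/5 = 5.80
= avg=5.80, min=3, max=7


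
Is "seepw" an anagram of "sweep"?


Word 1: "sweep" → sorted: eepsw
Word 2: "seepw" → sorted: eepsw
Same letters? eepsw == eepsw
Anagram = Yes


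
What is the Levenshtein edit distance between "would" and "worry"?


Word 1: "would" (length 5)
Word 2: "worry" (length 5)
One optimal edit sequence (insert/delete/substitute each cost 1):
  1. keep 'w'
  2. keep 'o'
  3. substitute 'u' -> 'r'  (+1)
  4. substitute 'l' -> 'r'  (+1)
  5. substitute 'd' -> 'y'  (+1)
Total edit operations: 3
Edit distance = 3


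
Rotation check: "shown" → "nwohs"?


Word: "shown", Candidate: "nwohs"
Method: check if candidate is substring of word+word
"shownshown" contains "nwohs"? No
Is rotation = No


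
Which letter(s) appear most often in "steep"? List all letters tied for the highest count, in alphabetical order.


Word: "steep"
Letter counts:
  'e': 2
  'p': 1
  's': 1
  't': 1
Maximum count = 2
Most frequent = 'e' (2 times each)


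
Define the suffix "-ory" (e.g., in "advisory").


Suffix: -ory
Example: advisory (advise + -ory, with a spelling change)
Meaning = relating to / place for


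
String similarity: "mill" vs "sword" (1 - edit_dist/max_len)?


Word 1: "mill" (length 4)
Word 2: "sword" (length 5)
One optimal edit sequence:
  1. insert 's'  (+1)
  2. substitute 'm' -> 'w'  (+1)
  3. substitute 'i' -> 'o'  (+1)
  4. substitute 'l' -> 'r'  (+1)
  5. substitute 'l' -> 'd'  (+1)
Edit distance = 5
Max length = max(4, 5) = 5
Similarity = 1 - 5/5
= 0.0000


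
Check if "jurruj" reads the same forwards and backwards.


Word: "jurruj"
Reversed: "jurruj"
Forward == Backward? jurruj == jurruj
Palindrome = Yes


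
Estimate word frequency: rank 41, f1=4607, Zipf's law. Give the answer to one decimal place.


Zipf's law: f(r) = f(1) / r
f(1) = 4607
f(41) = 4607 / 41
= 112.4 occurrences


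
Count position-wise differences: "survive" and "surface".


Comparing character by character (same length = 7):
  Pos 0: 's' vs 's' =
  Pos 1: 'u' vs 'u' =
  Pos 2: 'r' vs 'r' =
  Pos 3: 'v' vs 'f' !=
  Pos 4: 'i' vs 'a' !=
  Pos 5: 'v' vs 'c' !=
  Pos 6: 'e' vs 'e' =
Hamming distance = 3


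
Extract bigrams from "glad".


Word: "glad" (length 4)
Number of bigrams = 4 - 2 + 1 = 3
  Position 0: "gl"
  Position 1: "la"
  Position 2: "ad"
Bigrams = "gl", "la", "ad"


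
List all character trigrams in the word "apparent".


Word: "apparent" (length 8)
Number of trigrams = 8 - 3 + 1 = 6
  Position 0: "app"
  Position 1: "ppa"
  Position 2: "par"
  Position 3: "are"
  Position 4: "ren"
  Position 5: "ent"
Trigrams = "app", "ppa", "par", "are", "ren", "ent"


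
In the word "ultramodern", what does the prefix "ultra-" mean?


Prefix: ultra-
As in: ultramodern -> ultra- + modern
Meaning = beyond


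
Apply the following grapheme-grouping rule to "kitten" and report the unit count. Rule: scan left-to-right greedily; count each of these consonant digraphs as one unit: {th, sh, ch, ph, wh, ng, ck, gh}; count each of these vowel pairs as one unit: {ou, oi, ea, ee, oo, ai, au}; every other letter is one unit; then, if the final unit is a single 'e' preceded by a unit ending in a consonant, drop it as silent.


Word: "kitten" (6 letters)
Left-to-right scan:
  [1] 'k' (letter)
  [2] 'i' (letter)
  [3] 't' (letter)
  [4] 't' (letter)
  [5] 'e' (letter)
  [6] 'n' (letter)
Units from scan: 6
Sound units = 6 units


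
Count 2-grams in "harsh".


Word: "harsh" (length 5)
Number of 2-grams = length - 2 + 1 = 5 - 2 + 1
= 4


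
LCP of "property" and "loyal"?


Word 1: "property"
Word 2: "loyal"
Comparing from start:
  Pos 0: 'p' != 'l' (stop)
LCP = "" (length 0)


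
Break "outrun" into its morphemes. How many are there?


Word: "outrun"
Morphemes: out- + run
Each morpheme carries meaning
= 2 morphemes
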